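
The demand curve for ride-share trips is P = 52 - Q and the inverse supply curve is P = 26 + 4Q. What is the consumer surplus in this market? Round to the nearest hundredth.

13.52

Setting demand equal to supply, 26 = 5Q, so Q* = 5.2 and P* = 46.8.
Consumer surplus is the triangle under demand above P*: (1/2)(5.2)(52 - 46.8) = (1/2)(5.2)(5.2) = 13.52.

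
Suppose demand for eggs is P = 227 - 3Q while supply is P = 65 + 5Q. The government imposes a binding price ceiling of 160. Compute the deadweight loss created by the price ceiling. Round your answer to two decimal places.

Without the control, 227 - 3Q = 65 + 5Q so Q* = 20.25 and P* = 166.25.
At P = 160, sellers supply (160 - 65)/5 = 19 while buyers want more, so the quantity traded is 19 at price 160.
The lost-trades triangle has base Q* - 19 = 1.25 and height equal to the gap between the curves at Q = 19, which is 170 - 160 = 10. DWL = (1/2)(1.25)(10) = 6.25.

6.25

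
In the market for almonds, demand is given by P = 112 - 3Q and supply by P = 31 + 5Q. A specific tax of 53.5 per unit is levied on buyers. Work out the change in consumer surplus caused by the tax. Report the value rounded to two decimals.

Without the tax, 112 - 3Q = 31 + 5Q so Q* = 10.125 and P* = 81.625.
A tax on buyers shifts demand down by 53.5: (112 - 53.5) - 3Q = 31 + 5Q, so Q_t = 3.4375. Buyers pay P_b = 101.6875; sellers receive P_s = P_b - 53.5 = 48.1875.
CS falls from (1/2)(10.125)(30.375) = 153.7734 to (1/2)(3.4375)(10.3125) = 17.7246, a change of -136.0488.

-136.05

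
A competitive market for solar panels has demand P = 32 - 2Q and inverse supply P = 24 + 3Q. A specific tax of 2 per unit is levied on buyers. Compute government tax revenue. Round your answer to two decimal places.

2.40

Pre-tax equilibrium: 32 - 2Q = 24 + 3Q gives Q* = 1.6, P* = 28.8.
With the tax, buyers' net willingness to pay falls by 2: (32 - 2) - 2Q = 24 + 3Q, so Q_t = 1.2. Buyers pay P_b = 29.6; sellers receive P_s = P_b - 2 = 27.6.
Tax revenue = t x Q_t = 2 x 1.2 = 2.4.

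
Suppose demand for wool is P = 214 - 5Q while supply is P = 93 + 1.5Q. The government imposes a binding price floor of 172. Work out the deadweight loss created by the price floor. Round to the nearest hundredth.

339.15

Without the control, 214 - 5Q = 93 + 1.5Q so Q* = 18.6154 and P* = 120.9231.
At P = 172, buyers demand (214 - 172)/5 = 8.4 while sellers would supply more, so the quantity traded is 8.4 at price 172.
At Q = 8.4 the demand price is 172 and the supply price is 105.6. Deadweight loss is the triangle between the curves from 8.4 to 18.6154: (1/2)(172 - 105.6)(18.6154 - 8.4) = 339.1508.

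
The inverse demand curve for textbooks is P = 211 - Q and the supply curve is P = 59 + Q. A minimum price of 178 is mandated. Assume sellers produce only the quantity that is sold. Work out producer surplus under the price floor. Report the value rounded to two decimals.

3382.50

Free-market equilibrium: 211 - Q = 59 + Q gives Q* = 76, P* = 135.
At P = 178, buyers demand (211 - 178)/1 = 33 while sellers would supply more, so the quantity traded is 33 at price 178.
The supply price at Q = 33 is 92. PS is the trapezoid between 178 and supply over [0, 33]: (1/2)[(178 - 59) + (178 - 92)](33) = 3382.5.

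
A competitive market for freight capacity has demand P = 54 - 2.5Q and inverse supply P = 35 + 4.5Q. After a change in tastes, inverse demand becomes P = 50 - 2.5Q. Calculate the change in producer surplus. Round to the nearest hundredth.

Initial equilibrium: Q_0 = 2.7143, P_0 = 47.2143; CS_0 = (1/2)(2.7143)(6.7857) = 9.2092, PS_0 = (1/2)(2.7143)(12.2143) = 16.5765.
New equilibrium: 50 - 2.5Q = 35 + 4.5Q gives Q_1 = 2.1429, P_1 = 44.6429; CS_1 = 5.7398, PS_1 = 10.3316.
Change in producer surplus = 10.3316 - 16.5765 = -6.2449.

-6.24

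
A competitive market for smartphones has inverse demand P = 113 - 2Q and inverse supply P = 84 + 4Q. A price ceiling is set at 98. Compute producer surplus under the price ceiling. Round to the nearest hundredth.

24.50

Free-market equilibrium: 113 - 2Q = 84 + 4Q gives Q* = 4.8333, P* = 103.3333.
At the ceiling price 98, quantity supplied is (98 - 84)/4 = 3.5; supply is the short side, so Q = 3.5 trades at P = 98.
PS is the triangle above supply below 98: (1/2)(3.5)(98 - 84) = 24.5.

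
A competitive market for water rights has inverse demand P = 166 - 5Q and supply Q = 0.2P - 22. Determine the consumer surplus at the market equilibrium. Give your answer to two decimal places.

Rewriting supply in inverse form: P = 110 + 5Q.
Equilibrium: 166 - 5Q = 110 + 5Q, so Q* = 5.6 and P* = 138.
The demand choke price is 166, so CS = (1/2)(Q*)(166 - P*) = (1/2)(5.6)(28) = 78.4.

78.40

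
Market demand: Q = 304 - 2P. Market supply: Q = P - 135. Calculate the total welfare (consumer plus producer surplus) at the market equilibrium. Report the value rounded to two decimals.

96.33

Rewriting demand in inverse form: P = 152 - 0.5Q.
Rewriting supply in inverse form: P = 135 + Q.
Set 152 - 0.5Q = 135 + Q, which gives 17 = 1.5Q, so Q* = 11.3333 and P* = 152 - 0.5(11.3333) = 146.3333.
CS = (1/2)(11.3333)(5.6667) = 32.1111 and PS = (1/2)(11.3333)(11.3333) = 64.2222, so total surplus = 96.3333.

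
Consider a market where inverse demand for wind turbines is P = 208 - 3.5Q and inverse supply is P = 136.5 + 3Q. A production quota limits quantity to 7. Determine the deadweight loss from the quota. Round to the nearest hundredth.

52.00

Unrestricted equilibrium: Q* = (208 - 136.5)/(3.5 + 3) = 11.
At Q = 7 the demand price is 208 - 3.5(7) = 183.5 and the supply price is 136.5 + 3(7) = 157.5.
Deadweight loss is the triangle between the curves from 7 to 11: (1/2)(183.5 - 157.5)(11 - 7) = 52.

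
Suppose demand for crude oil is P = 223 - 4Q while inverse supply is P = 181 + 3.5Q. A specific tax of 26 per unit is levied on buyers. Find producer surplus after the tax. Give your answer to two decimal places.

7.96

Without the tax, 223 - 4Q = 181 + 3.5Q so Q* = 5.6 and P* = 200.6.
With the tax, buyers' net willingness to pay falls by 26: (223 - 26) - 4Q = 181 + 3.5Q, so Q_t = 2.1333. Buyers pay P_b = 214.4667; sellers receive P_s = P_b - 26 = 188.4667.
PS = (1/2)(Q_t)(P_s - 181) = (1/2)(2.1333)(7.4667) = 7.9644.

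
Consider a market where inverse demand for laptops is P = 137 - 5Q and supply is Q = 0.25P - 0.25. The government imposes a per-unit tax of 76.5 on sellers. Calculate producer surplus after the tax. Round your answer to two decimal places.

87.41

Rewriting supply in inverse form: P = 1 + 4Q.
Pre-tax equilibrium: 137 - 5Q = 1 + 4Q gives Q* = 15.1111, P* = 61.4444.
A tax on sellers shifts supply up by 76.5: 137 - 5Q = 1 + 4Q + 76.5, so Q_t = 6.6111. Buyers pay P_b = 103.9444; sellers receive P_s = P_b - 76.5 = 27.4444.
PS = (1/2)(Q_t)(P_s - 1) = (1/2)(6.6111)(26.4444) = 87.4136.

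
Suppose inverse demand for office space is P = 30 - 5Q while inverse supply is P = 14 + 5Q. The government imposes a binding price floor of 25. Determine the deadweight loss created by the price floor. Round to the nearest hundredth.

1.80

Free-market equilibrium: 30 - 5Q = 14 + 5Q gives Q* = 1.6, P* = 22.
At the floor price 25, quantity demanded is (30 - 25)/5 = 1; demand is the short side, so Q = 1 trades at P = 25.
The lost-trades triangle has base Q* - 1 = 0.6 and height equal to the gap between the curves at Q = 1, which is 25 - 19 = 6. DWL = (1/2)(0.6)(6) = 1.8.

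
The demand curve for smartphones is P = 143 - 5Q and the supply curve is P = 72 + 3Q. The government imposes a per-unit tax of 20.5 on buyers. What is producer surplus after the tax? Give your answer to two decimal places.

59.77

Pre-tax equilibrium: 143 - 5Q = 72 + 3Q gives Q* = 8.875, P* = 98.625.
With the tax, buyers' net willingness to pay falls by 20.5: (143 - 20.5) - 5Q = 72 + 3Q, so Q_t = 6.3125. Buyers pay P_b = 111.4375; sellers receive P_s = P_b - 20.5 = 90.9375.
Producer surplus is the triangle above supply below P_s: (1/2)(6.3125)(90.9375 - 72) = 59.7715.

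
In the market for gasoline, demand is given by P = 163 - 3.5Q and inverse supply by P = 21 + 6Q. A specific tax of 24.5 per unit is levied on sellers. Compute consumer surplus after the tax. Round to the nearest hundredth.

Without the tax, 163 - 3.5Q = 21 + 6Q so Q* = 14.9474 and P* = 110.6842.
A tax on sellers shifts supply up by 24.5: 163 - 3.5Q = 21 + 6Q + 24.5, so Q_t = 12.3684. Buyers pay P_b = 119.7105; sellers receive P_s = P_b - 24.5 = 95.2105.
Consumer surplus is the triangle under demand above P_b: (1/2)(12.3684)(163 - 119.7105) = 267.7112.

267.71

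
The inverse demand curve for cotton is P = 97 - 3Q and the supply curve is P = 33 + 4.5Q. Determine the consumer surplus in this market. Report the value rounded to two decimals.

Setting demand equal to supply, 64 = 7.5Q, so Q* = 8.5333 and P* = 71.4.
Consumer surplus is the triangle under demand above P*: (1/2)(8.5333)(97 - 71.4) = (1/2)(8.5333)(25.6) = 109.2267.

109.23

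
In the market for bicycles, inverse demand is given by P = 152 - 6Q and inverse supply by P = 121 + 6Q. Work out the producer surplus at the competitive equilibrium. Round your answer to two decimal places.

20.02

Setting demand equal to supply, 31 = 12Q, so Q* = 2.5833 and P* = 136.5.
PS is the area between P* and the supply curve from 0 to Q*: (1/2)(2.5833)(15.5) = 20.0208.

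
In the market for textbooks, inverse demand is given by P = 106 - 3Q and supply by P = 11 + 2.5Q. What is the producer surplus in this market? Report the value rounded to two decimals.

Set 106 - 3Q = 11 + 2.5Q, which gives 95 = 5.5Q, so Q* = 17.2727 and P* = 106 - 3(17.2727) = 54.1818.
PS is the area between P* and the supply curve from 0 to Q*: (1/2)(17.2727)(43.1818) = 372.9339.

372.93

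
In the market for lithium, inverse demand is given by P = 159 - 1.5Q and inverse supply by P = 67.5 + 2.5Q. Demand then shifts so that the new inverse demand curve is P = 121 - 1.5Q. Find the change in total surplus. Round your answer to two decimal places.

Initial equilibrium: Q_0 = 22.875, P_0 = 124.6875; CS_0 = (1/2)(22.875)(34.3125) = 392.4492, PS_0 = (1/2)(22.875)(57.1875) = 654.082.
New equilibrium: 121 - 1.5Q = 67.5 + 2.5Q gives Q_1 = 13.375, P_1 = 100.9375; CS_1 = 134.168, PS_1 = 223.6133.
Change in total surplus = (134.168 + 223.6133) - (392.4492 + 654.082) = -688.75.

-688.75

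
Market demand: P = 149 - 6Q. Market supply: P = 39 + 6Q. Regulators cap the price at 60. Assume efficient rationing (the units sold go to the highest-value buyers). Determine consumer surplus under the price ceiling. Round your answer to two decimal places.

274.75

Free-market equilibrium: 149 - 6Q = 39 + 6Q gives Q* = 9.1667, P* = 94.
At P = 60, sellers supply (60 - 39)/6 = 3.5 while buyers want more, so the quantity traded is 3.5 at price 60.
The demand price at Q = 3.5 is 128. CS is the trapezoid between demand and 60 over [0, 3.5]: (1/2)[(149 - 60) + (128 - 60)](3.5) = 274.75.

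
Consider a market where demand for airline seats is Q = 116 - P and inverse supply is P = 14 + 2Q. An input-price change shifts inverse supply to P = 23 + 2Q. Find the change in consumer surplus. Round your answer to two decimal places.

-97.50

Rewriting demand in inverse form: P = 116 - Q.
Initial equilibrium: Q_0 = 34, P_0 = 82; CS_0 = (1/2)(34)(34) = 578, PS_0 = (1/2)(34)(68) = 1156.
New equilibrium: 116 - Q = 23 + 2Q gives Q_1 = 31, P_1 = 85; CS_1 = 480.5, PS_1 = 961.
Change in consumer surplus = 480.5 - 578 = -97.5.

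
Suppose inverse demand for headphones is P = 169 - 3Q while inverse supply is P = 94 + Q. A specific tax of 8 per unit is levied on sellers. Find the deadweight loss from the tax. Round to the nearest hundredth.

8.00

Pre-tax equilibrium: 169 - 3Q = 94 + Q gives Q* = 18.75, P* = 112.75.
A tax on sellers shifts supply up by 8: 169 - 3Q = 94 + Q + 8, so Q_t = 16.75. Buyers pay P_b = 118.75; sellers receive P_s = P_b - 8 = 110.75.
The welfare triangle lost has base Q* - Q_t = 2 and height t = 8, so DWL = (1/2)(2)(8) = 8.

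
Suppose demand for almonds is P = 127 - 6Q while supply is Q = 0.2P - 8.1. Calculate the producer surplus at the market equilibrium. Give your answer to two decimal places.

Rewriting supply in inverse form: P = 40.5 + 5Q.
Set 127 - 6Q = 40.5 + 5Q, which gives 86.5 = 11Q, so Q* = 7.8636 and P* = 127 - 6(7.8636) = 79.8182.
The supply curve's price intercept is 40.5, so PS = (1/2)(Q*)(P* - 40.5) = (1/2)(7.8636)(39.3182) = 154.5919.

154.59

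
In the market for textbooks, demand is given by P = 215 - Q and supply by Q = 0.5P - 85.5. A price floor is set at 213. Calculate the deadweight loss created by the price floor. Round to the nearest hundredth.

240.67

Rewriting supply in inverse form: P = 171 + 2Q.
Free-market equilibrium: 215 - Q = 171 + 2Q gives Q* = 14.6667, P* = 200.3333.
At the floor price 213, quantity demanded is (215 - 213)/1 = 2; demand is the short side, so Q = 2 trades at P = 213.
At Q = 2 the demand price is 213 and the supply price is 175. Deadweight loss is the triangle between the curves from 2 to 14.6667: (1/2)(213 - 175)(14.6667 - 2) = 240.6667.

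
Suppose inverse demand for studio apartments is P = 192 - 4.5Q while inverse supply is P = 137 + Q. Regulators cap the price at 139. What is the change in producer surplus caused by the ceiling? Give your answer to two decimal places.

-48.00

Free-market equilibrium: 192 - 4.5Q = 137 + Q gives Q* = 10, P* = 147.
At the ceiling price 139, quantity supplied is (139 - 137)/1 = 2; supply is the short side, so Q = 2 trades at P = 139.
PS goes from (1/2)(10)(10) = 50 to 2 (computed as (139 - 137)(2) - (1/2)(1)(2)^2), a change of -48.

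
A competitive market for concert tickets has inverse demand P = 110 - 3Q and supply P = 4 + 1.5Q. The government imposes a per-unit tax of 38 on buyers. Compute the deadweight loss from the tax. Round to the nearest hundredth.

Without the tax, 110 - 3Q = 4 + 1.5Q so Q* = 23.5556 and P* = 39.3333.
A tax on buyers shifts demand down by 38: (110 - 38) - 3Q = 4 + 1.5Q, so Q_t = 15.1111. Buyers pay P_b = 64.6667; sellers receive P_s = P_b - 38 = 26.6667.
The welfare triangle lost has base Q* - Q_t = 8.4444 and height t = 38, so DWL = (1/2)(8.4444)(38) = 160.4444.

160.44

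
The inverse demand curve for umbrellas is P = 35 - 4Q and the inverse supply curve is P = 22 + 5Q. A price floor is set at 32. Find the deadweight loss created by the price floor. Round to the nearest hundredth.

Without the control, 35 - 4Q = 22 + 5Q so Q* = 1.4444 and P* = 29.2222.
At P = 32, buyers demand (35 - 32)/4 = 0.75 while sellers would supply more, so the quantity traded is 0.75 at price 32.
The lost-trades triangle has base Q* - 0.75 = 0.6944 and height equal to the gap between the curves at Q = 0.75, which is 32 - 25.75 = 6.25. DWL = (1/2)(0.6944)(6.25) = 2.1701.

2.17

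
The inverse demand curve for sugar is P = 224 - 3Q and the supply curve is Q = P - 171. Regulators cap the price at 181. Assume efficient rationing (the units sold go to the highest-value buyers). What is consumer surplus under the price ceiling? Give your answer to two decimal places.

Rewriting supply in inverse form: P = 171 + Q.
Without the control, 224 - 3Q = 171 + Q so Q* = 13.25 and P* = 184.25.
At P = 181, sellers supply (181 - 171)/1 = 10 while buyers want more, so the quantity traded is 10 at price 181.
The demand price at Q = 10 is 194. CS is the trapezoid between demand and 181 over [0, 10]: (1/2)[(224 - 181) + (194 - 181)](10) = 280.

280.00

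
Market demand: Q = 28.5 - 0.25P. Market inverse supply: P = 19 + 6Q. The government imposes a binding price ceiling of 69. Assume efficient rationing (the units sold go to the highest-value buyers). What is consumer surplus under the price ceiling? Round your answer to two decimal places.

Rewriting demand in inverse form: P = 114 - 4Q.
Without the control, 114 - 4Q = 19 + 6Q so Q* = 9.5 and P* = 76.
At the ceiling price 69, quantity supplied is (69 - 19)/6 = 8.3333; supply is the short side, so Q = 8.3333 trades at P = 69.
The demand price at Q = 8.3333 is 80.6667. CS is the trapezoid between demand and 69 over [0, 8.3333]: (1/2)[(114 - 69) + (80.6667 - 69)](8.3333) = 236.1111.

236.11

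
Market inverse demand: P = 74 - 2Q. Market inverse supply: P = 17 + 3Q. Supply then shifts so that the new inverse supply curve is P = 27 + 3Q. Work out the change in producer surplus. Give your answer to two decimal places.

-62.40

Initial equilibrium: Q_0 = 11.4, P_0 = 51.2; CS_0 = (1/2)(11.4)(22.8) = 129.96, PS_0 = (1/2)(11.4)(34.2) = 194.94.
New equilibrium: 74 - 2Q = 27 + 3Q gives Q_1 = 9.4, P_1 = 55.2; CS_1 = 88.36, PS_1 = 132.54.
Change in producer surplus = 132.54 - 194.94 = -62.4.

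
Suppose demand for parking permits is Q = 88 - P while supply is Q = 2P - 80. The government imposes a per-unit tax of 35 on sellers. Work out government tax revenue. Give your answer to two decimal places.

Rewriting demand in inverse form: P = 88 - Q.
Rewriting supply in inverse form: P = 40 + 0.5Q.
Without the tax, 88 - Q = 40 + 0.5Q so Q* = 32 and P* = 56.
A tax on sellers shifts supply up by 35: 88 - Q = 40 + 0.5Q + 35, so Q_t = 8.6667. Buyers pay P_b = 79.3333; sellers receive P_s = P_b - 35 = 44.3333.
Tax revenue = t x Q_t = 35 x 8.6667 = 303.3333.

303.33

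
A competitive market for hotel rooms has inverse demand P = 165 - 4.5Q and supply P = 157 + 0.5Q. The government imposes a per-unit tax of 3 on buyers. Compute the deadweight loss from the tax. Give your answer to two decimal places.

Pre-tax equilibrium: 165 - 4.5Q = 157 + 0.5Q gives Q* = 1.6, P* = 157.8.
A tax on buyers shifts demand down by 3: (165 - 3) - 4.5Q = 157 + 0.5Q, so Q_t = 1. Buyers pay P_b = 160.5; sellers receive P_s = P_b - 3 = 157.5.
Deadweight loss is the triangle between the curves from Q_t to Q*: (1/2)(1.6 - 1)(3) = 0.9.

0.90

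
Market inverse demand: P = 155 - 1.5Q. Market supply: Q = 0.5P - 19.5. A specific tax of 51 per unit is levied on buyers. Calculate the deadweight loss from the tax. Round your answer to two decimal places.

371.57

Rewriting supply in inverse form: P = 39 + 2Q.
Pre-tax equilibrium: 155 - 1.5Q = 39 + 2Q gives Q* = 33.1429, P* = 105.2857.
A tax on buyers shifts demand down by 51: (155 - 51) - 1.5Q = 39 + 2Q, so Q_t = 18.5714. Buyers pay P_b = 127.1429; sellers receive P_s = P_b - 51 = 76.1429.
Deadweight loss is the triangle between the curves from Q_t to Q*: (1/2)(33.1429 - 18.5714)(51) = 371.5714.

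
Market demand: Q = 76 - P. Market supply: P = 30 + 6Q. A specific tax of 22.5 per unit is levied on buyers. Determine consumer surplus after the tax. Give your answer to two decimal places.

5.64

Rewriting demand in inverse form: P = 76 - Q.
Pre-tax equilibrium: 76 - Q = 30 + 6Q gives Q* = 6.5714, P* = 69.4286.
With the tax, buyers' net willingness to pay falls by 22.5: (76 - 22.5) - Q = 30 + 6Q, so Q_t = 3.3571. Buyers pay P_b = 72.6429; sellers receive P_s = P_b - 22.5 = 50.1429.
Consumer surplus is the triangle under demand above P_b: (1/2)(3.3571)(76 - 72.6429) = 5.6352.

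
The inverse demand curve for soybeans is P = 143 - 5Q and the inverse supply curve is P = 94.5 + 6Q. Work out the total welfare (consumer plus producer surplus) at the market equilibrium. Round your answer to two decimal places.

Setting demand equal to supply, 48.5 = 11Q, so Q* = 4.4091 and P* = 120.9545.
CS = (1/2)(4.4091)(22.0455) = 48.6002 and PS = (1/2)(4.4091)(26.4545) = 58.3202, so total surplus = 106.9205.

106.92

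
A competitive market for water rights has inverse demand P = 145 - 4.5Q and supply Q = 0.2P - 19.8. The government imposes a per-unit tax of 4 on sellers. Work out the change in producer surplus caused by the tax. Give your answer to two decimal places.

-9.75

Rewriting supply in inverse form: P = 99 + 5Q.
Pre-tax equilibrium: 145 - 4.5Q = 99 + 5Q gives Q* = 4.8421, P* = 123.2105.
A tax on sellers shifts supply up by 4: 145 - 4.5Q = 99 + 5Q + 4, so Q_t = 4.4211. Buyers pay P_b = 125.1053; sellers receive P_s = P_b - 4 = 121.1053.
Producers lose the trapezoid between P_s and P* out to Q_t plus the triangle from Q_t to Q*: change in PS = 48.8643 - 58.615 = -9.7507.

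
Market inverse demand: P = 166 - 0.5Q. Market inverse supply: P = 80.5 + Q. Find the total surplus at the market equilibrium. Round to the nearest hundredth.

2436.75

Set 166 - 0.5Q = 80.5 + Q, which gives 85.5 = 1.5Q, so Q* = 57 and P* = 166 - 0.5(57) = 137.5.
CS = (1/2)(57)(28.5) = 812.25 and PS = (1/2)(57)(57) = 1624.5, so total surplus = 2436.75.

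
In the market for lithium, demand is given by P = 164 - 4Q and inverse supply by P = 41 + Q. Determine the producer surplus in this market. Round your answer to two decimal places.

302.58

Equilibrium: 164 - 4Q = 41 + Q, so Q* = 24.6 and P* = 65.6.
PS is the area between P* and the supply curve from 0 to Q*: (1/2)(24.6)(24.6) = 302.58.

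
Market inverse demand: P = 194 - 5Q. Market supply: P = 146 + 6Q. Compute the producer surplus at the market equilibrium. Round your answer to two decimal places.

Setting demand equal to supply, 48 = 11Q, so Q* = 4.3636 and P* = 172.1818.
Producer surplus is the triangle above supply below P*: (1/2)(4.3636)(172.1818 - 146) = (1/2)(4.3636)(26.1818) = 57.124.

57.12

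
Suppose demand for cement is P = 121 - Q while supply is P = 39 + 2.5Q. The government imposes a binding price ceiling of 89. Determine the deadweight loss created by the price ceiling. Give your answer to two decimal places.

20.57

Free-market equilibrium: 121 - Q = 39 + 2.5Q gives Q* = 23.4286, P* = 97.5714.
At P = 89, sellers supply (89 - 39)/2.5 = 20 while buyers want more, so the quantity traded is 20 at price 89.
The lost-trades triangle has base Q* - 20 = 3.4286 and height equal to the gap between the curves at Q = 20, which is 101 - 89 = 12. DWL = (1/2)(3.4286)(12) = 20.5714.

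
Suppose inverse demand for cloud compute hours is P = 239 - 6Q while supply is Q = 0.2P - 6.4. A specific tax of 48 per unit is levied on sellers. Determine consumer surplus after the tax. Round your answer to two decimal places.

Rewriting supply in inverse form: P = 32 + 5Q.
Pre-tax equilibrium: 239 - 6Q = 32 + 5Q gives Q* = 18.8182, P* = 126.0909.
With the tax, sellers need 48 more per unit: 239 - 6Q = 32 + 5Q + 48, so Q_t = 14.4545. Buyers pay P_b = 152.2727; sellers receive P_s = P_b - 48 = 104.2727.
CS = (1/2)(Q_t)(239 - P_b) = (1/2)(14.4545)(86.7273) = 626.8017.

626.80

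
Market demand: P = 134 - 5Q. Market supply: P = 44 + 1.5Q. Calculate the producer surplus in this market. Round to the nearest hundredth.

Set 134 - 5Q = 44 + 1.5Q, which gives 90 = 6.5Q, so Q* = 13.8462 and P* = 134 - 5(13.8462) = 64.7692.
PS is the area between P* and the supply curve from 0 to Q*: (1/2)(13.8462)(20.7692) = 143.787.

143.79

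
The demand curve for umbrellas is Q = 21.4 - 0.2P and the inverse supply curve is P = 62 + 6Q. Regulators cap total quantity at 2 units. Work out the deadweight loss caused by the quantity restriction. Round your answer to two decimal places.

Rewriting demand in inverse form: P = 107 - 5Q.
Unrestricted equilibrium: Q* = (107 - 62)/(5 + 6) = 4.0909.
At Q = 2 the demand price is 107 - 5(2) = 97 and the supply price is 62 + 6(2) = 74.
DWL = (1/2)(gap between curves at 2) x (Q* - 2) = (1/2)(23)(2.0909) = 24.0455.

24.05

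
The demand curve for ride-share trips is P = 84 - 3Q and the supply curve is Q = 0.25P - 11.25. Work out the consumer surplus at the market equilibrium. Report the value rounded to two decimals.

46.56

Rewriting supply in inverse form: P = 45 + 4Q.
Equilibrium: 84 - 3Q = 45 + 4Q, so Q* = 5.5714 and P* = 67.2857.
Consumer surplus is the triangle under demand above P*: (1/2)(5.5714)(84 - 67.2857) = (1/2)(5.5714)(16.7143) = 46.5612.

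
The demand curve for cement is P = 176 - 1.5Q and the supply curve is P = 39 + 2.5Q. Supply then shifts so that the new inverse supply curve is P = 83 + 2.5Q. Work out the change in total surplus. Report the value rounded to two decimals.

-1265.00

Initial equilibrium: Q_0 = 34.25, P_0 = 124.625; CS_0 = (1/2)(34.25)(51.375) = 879.7969, PS_0 = (1/2)(34.25)(85.625) = 1466.3281.
New equilibrium: 176 - 1.5Q = 83 + 2.5Q gives Q_1 = 23.25, P_1 = 141.125; CS_1 = 405.4219, PS_1 = 675.7031.
Change in total surplus = (405.4219 + 675.7031) - (879.7969 + 1466.3281) = -1265.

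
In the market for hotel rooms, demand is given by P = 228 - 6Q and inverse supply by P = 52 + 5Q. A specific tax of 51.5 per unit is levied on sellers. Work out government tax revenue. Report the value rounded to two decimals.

582.89

Pre-tax equilibrium: 228 - 6Q = 52 + 5Q gives Q* = 16, P* = 132.
A tax on sellers shifts supply up by 51.5: 228 - 6Q = 52 + 5Q + 51.5, so Q_t = 11.3182. Buyers pay P_b = 160.0909; sellers receive P_s = P_b - 51.5 = 108.5909.
Revenue is the tax times quantity traded: 51.5 x 11.3182 = 582.8864.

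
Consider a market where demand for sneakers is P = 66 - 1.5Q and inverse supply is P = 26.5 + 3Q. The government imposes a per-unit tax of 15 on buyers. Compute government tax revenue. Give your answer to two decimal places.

Pre-tax equilibrium: 66 - 1.5Q = 26.5 + 3Q gives Q* = 8.7778, P* = 52.8333.
With the tax, buyers' net willingness to pay falls by 15: (66 - 15) - 1.5Q = 26.5 + 3Q, so Q_t = 5.4444. Buyers pay P_b = 57.8333; sellers receive P_s = P_b - 15 = 42.8333.
Tax revenue = t x Q_t = 15 x 5.4444 = 81.6667.

81.67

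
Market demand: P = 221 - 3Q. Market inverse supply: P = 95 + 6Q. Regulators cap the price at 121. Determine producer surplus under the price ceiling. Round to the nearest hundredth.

56.33

Free-market equilibrium: 221 - 3Q = 95 + 6Q gives Q* = 14, P* = 179.
At the ceiling price 121, quantity supplied is (121 - 95)/6 = 4.3333; supply is the short side, so Q = 4.3333 trades at P = 121.
PS is the triangle above supply below 121: (1/2)(4.3333)(121 - 95) = 56.3333.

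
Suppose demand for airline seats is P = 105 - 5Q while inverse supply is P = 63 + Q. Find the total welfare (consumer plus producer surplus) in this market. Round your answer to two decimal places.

147.00

Set 105 - 5Q = 63 + Q, which gives 42 = 6Q, so Q* = 7 and P* = 105 - 5(7) = 70.
Total surplus is the full triangle between the curves from 0 to Q*: (1/2)(7)(105 - 63) = 147.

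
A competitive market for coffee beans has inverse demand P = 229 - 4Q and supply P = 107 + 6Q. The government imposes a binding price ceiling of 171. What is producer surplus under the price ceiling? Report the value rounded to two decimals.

Free-market equilibrium: 229 - 4Q = 107 + 6Q gives Q* = 12.2, P* = 180.2.
At P = 171, sellers supply (171 - 107)/6 = 10.6667 while buyers want more, so the quantity traded is 10.6667 at price 171.
PS is the triangle above supply below 171: (1/2)(10.6667)(171 - 107) = 341.3333.

341.33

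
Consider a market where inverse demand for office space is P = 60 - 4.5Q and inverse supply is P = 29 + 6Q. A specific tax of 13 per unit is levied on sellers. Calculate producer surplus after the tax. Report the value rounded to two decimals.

Without the tax, 60 - 4.5Q = 29 + 6Q so Q* = 2.9524 and P* = 46.7143.
With the tax, sellers need 13 more per unit: 60 - 4.5Q = 29 + 6Q + 13, so Q_t = 1.7143. Buyers pay P_b = 52.2857; sellers receive P_s = P_b - 13 = 39.2857.
PS = (1/2)(Q_t)(P_s - 29) = (1/2)(1.7143)(10.2857) = 8.8163.

8.82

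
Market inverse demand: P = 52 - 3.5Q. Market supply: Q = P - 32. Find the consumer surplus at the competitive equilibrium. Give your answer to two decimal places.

34.57

Rewriting supply in inverse form: P = 32 + Q.
Setting demand equal to supply, 20 = 4.5Q, so Q* = 4.4444 and P* = 36.4444.
CS is the area between the demand curve and P* from 0 to Q*: (1/2)(4.4444)(15.5556) = 34.5679.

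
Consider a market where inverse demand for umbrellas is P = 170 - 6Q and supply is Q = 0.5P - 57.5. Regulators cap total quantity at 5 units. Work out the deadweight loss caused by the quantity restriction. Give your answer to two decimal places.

Rewriting supply in inverse form: P = 115 + 2Q.
Without the quota, 170 - 6Q = 115 + 2Q gives Q* = 6.875.
At Q = 5 the demand price is 170 - 6(5) = 140 and the supply price is 115 + 2(5) = 125.
Deadweight loss is the triangle between the curves from 5 to 6.875: (1/2)(140 - 125)(6.875 - 5) = 14.0625.

14.06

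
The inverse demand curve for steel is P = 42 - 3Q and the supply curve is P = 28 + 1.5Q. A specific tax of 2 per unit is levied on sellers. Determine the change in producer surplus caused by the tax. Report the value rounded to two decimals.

Without the tax, 42 - 3Q = 28 + 1.5Q so Q* = 3.1111 and P* = 32.6667.
A tax on sellers shifts supply up by 2: 42 - 3Q = 28 + 1.5Q + 2, so Q_t = 2.6667. Buyers pay P_b = 34; sellers receive P_s = P_b - 2 = 32.
Producers lose the trapezoid between P_s and P* out to Q_t plus the triangle from Q_t to Q*: change in PS = 5.3333 - 7.2593 = -1.9259.

-1.93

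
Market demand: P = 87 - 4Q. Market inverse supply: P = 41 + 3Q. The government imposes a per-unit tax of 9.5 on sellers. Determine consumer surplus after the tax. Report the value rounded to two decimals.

Without the tax, 87 - 4Q = 41 + 3Q so Q* = 6.5714 and P* = 60.7143.
With the tax, sellers need 9.5 more per unit: 87 - 4Q = 41 + 3Q + 9.5, so Q_t = 5.2143. Buyers pay P_b = 66.1429; sellers receive P_s = P_b - 9.5 = 56.6429.
CS = (1/2)(Q_t)(87 - P_b) = (1/2)(5.2143)(20.8571) = 54.3776.

54.38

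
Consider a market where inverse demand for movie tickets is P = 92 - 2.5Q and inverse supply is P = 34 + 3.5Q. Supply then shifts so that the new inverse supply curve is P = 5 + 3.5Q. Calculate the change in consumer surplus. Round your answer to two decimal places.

Initial equilibrium: Q_0 = 9.6667, P_0 = 67.8333; CS_0 = (1/2)(9.6667)(24.1667) = 116.8056, PS_0 = (1/2)(9.6667)(33.8333) = 163.5278.
New equilibrium: 92 - 2.5Q = 5 + 3.5Q gives Q_1 = 14.5, P_1 = 55.75; CS_1 = 262.8125, PS_1 = 367.9375.
Change in consumer surplus = 262.8125 - 116.8056 = 146.0069.

146.01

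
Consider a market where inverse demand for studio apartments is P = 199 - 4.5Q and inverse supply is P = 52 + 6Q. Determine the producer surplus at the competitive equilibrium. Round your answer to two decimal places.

Equilibrium: 199 - 4.5Q = 52 + 6Q, so Q* = 14 and P* = 136.
PS is the area between P* and the supply curve from 0 to Q*: (1/2)(14)(84) = 588.

588.00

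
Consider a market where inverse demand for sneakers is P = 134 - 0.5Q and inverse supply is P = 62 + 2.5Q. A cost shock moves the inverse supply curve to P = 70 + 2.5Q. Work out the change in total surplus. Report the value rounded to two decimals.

-181.33

Initial equilibrium: Q_0 = 24, P_0 = 122; CS_0 = (1/2)(24)(12) = 144, PS_0 = (1/2)(24)(60) = 720.
New equilibrium: 134 - 0.5Q = 70 + 2.5Q gives Q_1 = 21.3333, P_1 = 123.3333; CS_1 = 113.7778, PS_1 = 568.8889.
Change in total surplus = (113.7778 + 568.8889) - (144 + 720) = -181.3333.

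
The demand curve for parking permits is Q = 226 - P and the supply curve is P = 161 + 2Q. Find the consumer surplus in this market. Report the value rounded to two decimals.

234.72

Rewriting demand in inverse form: P = 226 - Q.
Equilibrium: 226 - Q = 161 + 2Q, so Q* = 21.6667 and P* = 204.3333.
CS is the area between the demand curve and P* from 0 to Q*: (1/2)(21.6667)(21.6667) = 234.7222.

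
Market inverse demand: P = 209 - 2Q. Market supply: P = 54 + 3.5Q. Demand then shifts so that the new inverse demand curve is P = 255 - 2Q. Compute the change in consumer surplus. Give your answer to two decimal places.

541.36

Initial equilibrium: Q_0 = 28.1818, P_0 = 152.6364; CS_0 = (1/2)(28.1818)(56.3636) = 794.2149, PS_0 = (1/2)(28.1818)(98.6364) = 1389.876.
New equilibrium: 255 - 2Q = 54 + 3.5Q gives Q_1 = 36.5455, P_1 = 181.9091; CS_1 = 1335.5702, PS_1 = 2337.2479.
Change in consumer surplus = 1335.5702 - 794.2149 = 541.3554.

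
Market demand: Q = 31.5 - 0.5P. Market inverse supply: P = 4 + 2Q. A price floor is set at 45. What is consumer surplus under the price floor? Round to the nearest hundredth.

Rewriting demand in inverse form: P = 63 - 2Q.
Without the control, 63 - 2Q = 4 + 2Q so Q* = 14.75 and P* = 33.5.
At the floor price 45, quantity demanded is (63 - 45)/2 = 9; demand is the short side, so Q = 9 trades at P = 45.
CS is the triangle under demand above 45: (1/2)(9)(63 - 45) = 81.

81.00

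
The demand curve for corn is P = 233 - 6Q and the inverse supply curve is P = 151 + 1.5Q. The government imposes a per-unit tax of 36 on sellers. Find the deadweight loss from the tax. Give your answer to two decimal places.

Pre-tax equilibrium: 233 - 6Q = 151 + 1.5Q gives Q* = 10.9333, P* = 167.4.
With the tax, sellers need 36 more per unit: 233 - 6Q = 151 + 1.5Q + 36, so Q_t = 6.1333. Buyers pay P_b = 196.2; sellers receive P_s = P_b - 36 = 160.2.
Deadweight loss is the triangle between the curves from Q_t to Q*: (1/2)(10.9333 - 6.1333)(36) = 86.4.

86.40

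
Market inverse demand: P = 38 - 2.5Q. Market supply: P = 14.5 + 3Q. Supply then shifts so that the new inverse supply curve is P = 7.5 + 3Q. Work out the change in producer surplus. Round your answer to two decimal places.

Initial equilibrium: Q_0 = 4.2727, P_0 = 27.3182; CS_0 = (1/2)(4.2727)(10.6818) = 22.8202, PS_0 = (1/2)(4.2727)(12.8182) = 27.3843.
New equilibrium: 38 - 2.5Q = 7.5 + 3Q gives Q_1 = 5.5455, P_1 = 24.1364; CS_1 = 38.4401, PS_1 = 46.1281.
Change in producer surplus = 46.1281 - 27.3843 = 18.7438.

18.74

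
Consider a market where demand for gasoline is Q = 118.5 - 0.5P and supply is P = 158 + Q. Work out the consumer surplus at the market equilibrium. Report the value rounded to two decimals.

Rewriting demand in inverse form: P = 237 - 2Q.
Setting demand equal to supply, 79 = 3Q, so Q* = 26.3333 and P* = 184.3333.
The demand choke price is 237, so CS = (1/2)(Q*)(237 - P*) = (1/2)(26.3333)(52.6667) = 693.4444.

693.44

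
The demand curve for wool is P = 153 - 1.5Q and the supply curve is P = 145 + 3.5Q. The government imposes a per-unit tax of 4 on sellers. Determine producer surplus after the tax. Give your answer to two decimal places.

Without the tax, 153 - 1.5Q = 145 + 3.5Q so Q* = 1.6 and P* = 150.6.
With the tax, sellers need 4 more per unit: 153 - 1.5Q = 145 + 3.5Q + 4, so Q_t = 0.8. Buyers pay P_b = 151.8; sellers receive P_s = P_b - 4 = 147.8.
PS = (1/2)(Q_t)(P_s - 145) = (1/2)(0.8)(2.8) = 1.12.

1.12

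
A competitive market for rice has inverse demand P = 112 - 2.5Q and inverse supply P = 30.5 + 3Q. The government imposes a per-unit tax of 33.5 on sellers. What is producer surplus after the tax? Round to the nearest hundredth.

114.25

Without the tax, 112 - 2.5Q = 30.5 + 3Q so Q* = 14.8182 and P* = 74.9545.
A tax on sellers shifts supply up by 33.5: 112 - 2.5Q = 30.5 + 3Q + 33.5, so Q_t = 8.7273. Buyers pay P_b = 90.1818; sellers receive P_s = P_b - 33.5 = 56.6818.
Producer surplus is the triangle above supply below P_s: (1/2)(8.7273)(56.6818 - 30.5) = 114.2479.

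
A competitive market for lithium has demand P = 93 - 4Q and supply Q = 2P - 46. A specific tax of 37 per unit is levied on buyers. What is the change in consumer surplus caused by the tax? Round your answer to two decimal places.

Rewriting supply in inverse form: P = 23 + 0.5Q.
Without the tax, 93 - 4Q = 23 + 0.5Q so Q* = 15.5556 and P* = 30.7778.
With the tax, buyers' net willingness to pay falls by 37: (93 - 37) - 4Q = 23 + 0.5Q, so Q_t = 7.3333. Buyers pay P_b = 63.6667; sellers receive P_s = P_b - 37 = 26.6667.
CS falls from (1/2)(15.5556)(62.2222) = 483.9506 to (1/2)(7.3333)(29.3333) = 107.5556, a change of -376.3951.

-376.40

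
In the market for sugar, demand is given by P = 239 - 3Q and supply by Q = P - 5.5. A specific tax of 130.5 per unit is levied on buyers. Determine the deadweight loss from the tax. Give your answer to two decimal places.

Rewriting supply in inverse form: P = 5.5 + Q.
Pre-tax equilibrium: 239 - 3Q = 5.5 + Q gives Q* = 58.375, P* = 63.875.
A tax on buyers shifts demand down by 130.5: (239 - 130.5) - 3Q = 5.5 + Q, so Q_t = 25.75. Buyers pay P_b = 161.75; sellers receive P_s = P_b - 130.5 = 31.25.
Deadweight loss is the triangle between the curves from Q_t to Q*: (1/2)(58.375 - 25.75)(130.5) = 2128.7812.

2128.78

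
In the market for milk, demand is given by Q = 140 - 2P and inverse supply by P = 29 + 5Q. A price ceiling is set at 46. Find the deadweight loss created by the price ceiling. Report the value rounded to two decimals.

Rewriting demand in inverse form: P = 70 - 0.5Q.
Without the control, 70 - 0.5Q = 29 + 5Q so Q* = 7.4545 and P* = 66.2727.
At P = 46, sellers supply (46 - 29)/5 = 3.4 while buyers want more, so the quantity traded is 3.4 at price 46.
At Q = 3.4 the demand price is 68.3 and the supply price is 46. Deadweight loss is the triangle between the curves from 3.4 to 7.4545: (1/2)(68.3 - 46)(7.4545 - 3.4) = 45.2082.

45.21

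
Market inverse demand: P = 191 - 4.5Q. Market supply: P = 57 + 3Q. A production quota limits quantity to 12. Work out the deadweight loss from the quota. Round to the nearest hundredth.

129.07

Unrestricted equilibrium: Q* = (191 - 57)/(4.5 + 3) = 17.8667.
At Q = 12 the demand price is 191 - 4.5(12) = 137 and the supply price is 57 + 3(12) = 93.
Deadweight loss is the triangle between the curves from 12 to 17.8667: (1/2)(137 - 93)(17.8667 - 12) = 129.0667.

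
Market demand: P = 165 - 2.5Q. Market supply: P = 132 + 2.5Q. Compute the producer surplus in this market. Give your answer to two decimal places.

54.45

Equilibrium: 165 - 2.5Q = 132 + 2.5Q, so Q* = 6.6 and P* = 148.5.
Producer surplus is the triangle above supply below P*: (1/2)(6.6)(148.5 - 132) = (1/2)(6.6)(16.5) = 54.45.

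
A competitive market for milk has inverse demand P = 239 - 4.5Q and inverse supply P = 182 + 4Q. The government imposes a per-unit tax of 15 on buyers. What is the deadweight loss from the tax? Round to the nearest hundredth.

Pre-tax equilibrium: 239 - 4.5Q = 182 + 4Q gives Q* = 6.7059, P* = 208.8235.
With the tax, buyers' net willingness to pay falls by 15: (239 - 15) - 4.5Q = 182 + 4Q, so Q_t = 4.9412. Buyers pay P_b = 216.7647; sellers receive P_s = P_b - 15 = 201.7647.
Deadweight loss is the triangle between the curves from Q_t to Q*: (1/2)(6.7059 - 4.9412)(15) = 13.2353.

13.24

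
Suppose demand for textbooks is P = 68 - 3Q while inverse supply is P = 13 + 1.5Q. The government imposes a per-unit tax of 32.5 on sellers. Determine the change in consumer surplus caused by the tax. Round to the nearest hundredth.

-186.57

Pre-tax equilibrium: 68 - 3Q = 13 + 1.5Q gives Q* = 12.2222, P* = 31.3333.
With the tax, sellers need 32.5 more per unit: 68 - 3Q = 13 + 1.5Q + 32.5, so Q_t = 5. Buyers pay P_b = 53; sellers receive P_s = P_b - 32.5 = 20.5.
CS falls from (1/2)(12.2222)(36.6667) = 224.0741 to (1/2)(5)(15) = 37.5, a change of -186.5741.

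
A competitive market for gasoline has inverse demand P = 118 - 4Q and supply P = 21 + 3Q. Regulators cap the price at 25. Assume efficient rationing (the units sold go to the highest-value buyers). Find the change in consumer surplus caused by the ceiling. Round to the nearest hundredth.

-263.60

Without the control, 118 - 4Q = 21 + 3Q so Q* = 13.8571 and P* = 62.5714.
At P = 25, sellers supply (25 - 21)/3 = 1.3333 while buyers want more, so the quantity traded is 1.3333 at price 25.
CS goes from (1/2)(13.8571)(55.4286) = 384.0408 to 120.4444 (computed as (118 - 25)(1.3333) - (1/2)(4)(1.3333)^2), a change of -263.5964.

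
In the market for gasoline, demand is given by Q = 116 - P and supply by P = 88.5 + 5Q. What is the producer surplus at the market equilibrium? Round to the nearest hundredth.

52.52

Rewriting demand in inverse form: P = 116 - Q.
Set 116 - Q = 88.5 + 5Q, which gives 27.5 = 6Q, so Q* = 4.5833 and P* = 116 - (4.5833) = 111.4167.
Producer surplus is the triangle above supply below P*: (1/2)(4.5833)(111.4167 - 88.5) = (1/2)(4.5833)(22.9167) = 52.5174.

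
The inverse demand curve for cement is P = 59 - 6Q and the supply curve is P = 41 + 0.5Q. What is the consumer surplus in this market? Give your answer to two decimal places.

23.01

Set 59 - 6Q = 41 + 0.5Q, which gives 18 = 6.5Q, so Q* = 2.7692 and P* = 59 - 6(2.7692) = 42.3846.
Consumer surplus is the triangle under demand above P*: (1/2)(2.7692)(59 - 42.3846) = (1/2)(2.7692)(16.6154) = 23.0059.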